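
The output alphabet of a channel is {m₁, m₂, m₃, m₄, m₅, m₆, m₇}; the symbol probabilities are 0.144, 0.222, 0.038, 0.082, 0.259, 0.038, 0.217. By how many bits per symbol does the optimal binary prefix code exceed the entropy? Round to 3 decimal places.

0.014 bits

Entropy H = −Σ p log₂ p ≈ 2.5222 bits.
Huffman merges: 19/500+19/500→19/250; 19/250+41/500→79/500; 18/125+79/500→151/500; 217/1000+111/500→439/1000; 259/1000+151/500→561/1000; 439/1000+561/1000→1. L = 317/125 ≈ 2.5360.
L − H = 2.5360 − 2.5222 = 0.014 bits.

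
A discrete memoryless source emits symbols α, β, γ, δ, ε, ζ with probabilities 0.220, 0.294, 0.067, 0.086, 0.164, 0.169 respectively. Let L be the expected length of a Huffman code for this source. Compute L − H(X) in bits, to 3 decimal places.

Entropy H = −Σ p log₂ p ≈ 2.4267 bits.
Huffman merges: 67/1000+43/500→153/1000; 153/1000+41/250→317/1000; 169/1000+11/50→389/1000; 147/500+317/1000→611/1000; 389/1000+611/1000→1. L = 247/100 ≈ 2.4700.
L − H = 2.4700 − 2.4267 = 0.043 bits.

0.043 bits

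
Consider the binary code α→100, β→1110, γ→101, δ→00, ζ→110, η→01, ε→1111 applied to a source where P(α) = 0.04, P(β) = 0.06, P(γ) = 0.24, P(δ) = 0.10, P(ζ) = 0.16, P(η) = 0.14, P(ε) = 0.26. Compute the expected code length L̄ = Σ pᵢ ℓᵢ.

L̄ = Σ pᵢ·ℓᵢ = 0.04·3 + 0.06·4 + 0.24·3 + 0.10·2 + 0.16·3 + 0.14·2 + 0.26·4 = 3.08 bits/symbol.

3.08 bits/symbol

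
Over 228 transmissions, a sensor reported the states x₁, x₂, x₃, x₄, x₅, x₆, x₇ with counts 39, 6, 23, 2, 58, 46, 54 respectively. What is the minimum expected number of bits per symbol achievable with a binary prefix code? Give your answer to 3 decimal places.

2.478 bits/symbol

Probabilities are the counts divided by 228.
Repeatedly combine the two least-probable nodes; the expected code length is the sum of the merged weights.
merge 1/114 + 1/38 → 2/57
merge 2/57 + 23/228 → 31/228
merge 31/228 + 13/76 → 35/114
merge 23/114 + 9/38 → 25/57
merge 29/114 + 35/114 → 32/57
merge 25/57 + 32/57 → 1
L = 2/57 + 31/228 + 35/114 + 25/57 + 32/57 + 1 = 565/228 ≈ 2.478 bits/symbol.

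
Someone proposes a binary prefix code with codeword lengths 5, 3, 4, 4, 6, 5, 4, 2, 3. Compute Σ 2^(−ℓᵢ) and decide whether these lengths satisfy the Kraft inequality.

0.765625; yes

With common denominator 2^6 = 64: Σ 2^(−ℓᵢ) = 2/64 + 8/64 + 4/64 + 4/64 + 1/64 + 2/64 + 4/64 + 16/64 + 8/64 = 49/64 = 0.765625.
Kraft's inequality requires Σ ≤ 1; here Σ = 0.765625 ≤ 1, so such a prefix code exists.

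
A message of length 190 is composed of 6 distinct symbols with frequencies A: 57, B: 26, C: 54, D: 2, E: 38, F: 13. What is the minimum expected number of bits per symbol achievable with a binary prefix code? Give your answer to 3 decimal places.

Probabilities are the counts divided by 190.
Repeatedly combine the two least-probable nodes; the expected code length is the sum of the merged weights.
merge 1/95 + 13/190 → 3/38
merge 3/38 + 13/95 → 41/190
merge 1/5 + 41/190 → 79/190
merge 27/95 + 3/10 → 111/190
merge 79/190 + 111/190 → 1
L = 3/38 + 41/190 + 79/190 + 111/190 + 1 = 218/95 ≈ 2.295 bits/symbol.

2.295 bits/symbol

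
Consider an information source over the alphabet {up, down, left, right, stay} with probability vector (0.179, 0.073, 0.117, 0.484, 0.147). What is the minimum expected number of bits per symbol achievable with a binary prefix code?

2.032 bits/symbol

Repeatedly combine the two least-probable nodes; the expected code length is the sum of the merged weights.
merge 73/1000 + 117/1000 → 19/100
merge 147/1000 + 179/1000 → 163/500
merge 19/100 + 163/500 → 129/250
merge 121/250 + 129/250 → 1
L = 19/100 + 163/500 + 129/250 + 1 = 254/125 = 2.032 bits/symbol.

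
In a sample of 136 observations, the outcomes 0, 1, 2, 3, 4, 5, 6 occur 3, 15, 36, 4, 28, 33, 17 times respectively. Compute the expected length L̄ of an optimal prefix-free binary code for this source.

Probabilities are the counts divided by 136.
Repeatedly combine the two least-probable nodes; the expected code length is the sum of the merged weights.
merge 3/136 + 1/34 → 7/136
merge 7/136 + 15/136 → 11/68
merge 1/8 + 11/68 → 39/136
merge 7/34 + 33/136 → 61/136
merge 9/34 + 39/136 → 75/136
merge 61/136 + 75/136 → 1
L = 7/136 + 11/68 + 39/136 + 61/136 + 75/136 + 1 = 5/2 = 2.5 bits/symbol.

2.5 bits/symbol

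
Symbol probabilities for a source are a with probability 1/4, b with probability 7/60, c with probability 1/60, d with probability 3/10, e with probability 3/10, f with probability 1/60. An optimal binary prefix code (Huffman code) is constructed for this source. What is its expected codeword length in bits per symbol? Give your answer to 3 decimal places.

Repeatedly combine the two least-probable nodes; the expected code length is the sum of the merged weights.
merge 1/60 + 1/60 → 1/30
merge 1/30 + 7/60 → 3/20
merge 3/20 + 1/4 → 2/5
merge 3/10 + 3/10 → 3/5
merge 2/5 + 3/5 → 1
L = 1/30 + 3/20 + 2/5 + 3/5 + 1 = 131/60 ≈ 2.183 bits/symbol.

2.183 bits/symbol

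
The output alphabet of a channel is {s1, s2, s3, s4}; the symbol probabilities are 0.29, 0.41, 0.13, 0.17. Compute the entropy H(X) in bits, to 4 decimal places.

H = −Σ pᵢ log₂ pᵢ.
−0.29·log₂(0.29) = 0.5179
−0.41·log₂(0.41) = 0.5274
−0.13·log₂(0.13) = 0.3826
−0.17·log₂(0.17) = 0.4346
Sum ≈ 1.8625 → 1.8625 bits.

1.8625 bits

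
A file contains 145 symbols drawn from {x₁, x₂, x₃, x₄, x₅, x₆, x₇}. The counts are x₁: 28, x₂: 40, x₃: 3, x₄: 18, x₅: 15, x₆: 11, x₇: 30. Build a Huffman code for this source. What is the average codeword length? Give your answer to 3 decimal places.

Probabilities are the counts divided by 145.
Repeatedly combine the two least-probable nodes; the expected code length is the sum of the merged weights.
merge 3/145 + 11/145 → 14/145
merge 14/145 + 3/29 → 1/5
merge 18/145 + 28/145 → 46/145
merge 1/5 + 6/29 → 59/145
merge 8/29 + 46/145 → 86/145
merge 59/145 + 86/145 → 1
L = 14/145 + 1/5 + 46/145 + 59/145 + 86/145 + 1 = 379/145 ≈ 2.614 bits/symbol.

2.614 bits/symbol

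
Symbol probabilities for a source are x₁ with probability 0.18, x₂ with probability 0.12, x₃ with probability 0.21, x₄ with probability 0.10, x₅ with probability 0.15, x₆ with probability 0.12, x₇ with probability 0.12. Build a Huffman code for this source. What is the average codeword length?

Repeatedly combine the two least-probable nodes; the expected code length is the sum of the merged weights.
merge 1/10 + 3/25 → 11/50
merge 3/25 + 3/25 → 6/25
merge 3/20 + 9/50 → 33/100
merge 21/100 + 11/50 → 43/100
merge 6/25 + 33/100 → 57/100
merge 43/100 + 57/100 → 1
L = 11/50 + 6/25 + 33/100 + 43/100 + 57/100 + 1 = 279/100 = 2.79 bits/symbol.

2.79 bits/symbol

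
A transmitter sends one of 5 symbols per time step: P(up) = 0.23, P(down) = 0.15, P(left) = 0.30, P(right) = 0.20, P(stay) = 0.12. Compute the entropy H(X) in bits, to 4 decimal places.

H = −Σ pᵢ log₂ pᵢ.
−0.23·log₂(0.23) = 0.4877
−0.15·log₂(0.15) = 0.4105
−0.30·log₂(0.30) = 0.5211
−0.20·log₂(0.20) = 0.4644
−0.12·log₂(0.12) = 0.3671
Sum ≈ 2.2508 → 2.2508 bits.

2.2508 bits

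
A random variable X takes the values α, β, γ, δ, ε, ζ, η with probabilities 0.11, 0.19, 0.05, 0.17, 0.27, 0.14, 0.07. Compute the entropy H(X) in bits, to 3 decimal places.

2.632 bits

H = −Σ pᵢ log₂ pᵢ.
−0.11·log₂(0.11) = 0.3503
−0.19·log₂(0.19) = 0.4552
−0.05·log₂(0.05) = 0.2161
−0.17·log₂(0.17) = 0.4346
−0.27·log₂(0.27) = 0.5100
−0.14·log₂(0.14) = 0.3971
−0.07·log₂(0.07) = 0.2686
Sum ≈ 2.6319 → 2.632 bits.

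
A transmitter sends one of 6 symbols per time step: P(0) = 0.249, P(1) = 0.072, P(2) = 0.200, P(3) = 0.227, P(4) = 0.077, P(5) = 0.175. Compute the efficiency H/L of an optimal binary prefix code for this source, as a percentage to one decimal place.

99.0%

Entropy H = −Σ p log₂ p ≈ 2.4476 bits.
Huffman merges: 9/125+77/1000→149/1000; 149/1000+7/40→81/250; 1/5+227/1000→427/1000; 249/1000+81/250→573/1000; 427/1000+573/1000→1. L = 2473/1000 ≈ 2.4730.
Efficiency = H/L = 2.4476/2.4730 = 99.0%.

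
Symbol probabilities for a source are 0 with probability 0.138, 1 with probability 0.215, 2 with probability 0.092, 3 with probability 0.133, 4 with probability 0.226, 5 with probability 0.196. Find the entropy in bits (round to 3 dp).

H = −Σ pᵢ log₂ pᵢ.
−0.138·log₂(0.138) = 0.3943
−0.215·log₂(0.215) = 0.4768
−0.092·log₂(0.092) = 0.3167
−0.133·log₂(0.133) = 0.3871
−0.226·log₂(0.226) = 0.4849
−0.196·log₂(0.196) = 0.4608
Sum ≈ 2.5206 → 2.521 bits.

2.521 bits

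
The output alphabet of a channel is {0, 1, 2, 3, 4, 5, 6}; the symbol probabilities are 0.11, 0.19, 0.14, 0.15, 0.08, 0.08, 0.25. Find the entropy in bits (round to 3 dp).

2.696 bits

H = −Σ pᵢ log₂ pᵢ.
−0.11·log₂(0.11) = 0.3503
−0.19·log₂(0.19) = 0.4552
−0.14·log₂(0.14) = 0.3971
−0.15·log₂(0.15) = 0.4105
−0.08·log₂(0.08) = 0.2915
−0.08·log₂(0.08) = 0.2915
−0.25·log₂(0.25) = 0.5000
Sum ≈ 2.6962 → 2.696 bits.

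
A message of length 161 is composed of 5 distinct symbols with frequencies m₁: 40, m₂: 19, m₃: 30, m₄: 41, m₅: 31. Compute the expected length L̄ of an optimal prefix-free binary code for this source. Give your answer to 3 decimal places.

2.304 bits/symbol

Probabilities are the counts divided by 161.
Repeatedly combine the two least-probable nodes; the expected code length is the sum of the merged weights.
merge 19/161 + 30/161 → 7/23
merge 31/161 + 40/161 → 71/161
merge 41/161 + 7/23 → 90/161
merge 71/161 + 90/161 → 1
L = 7/23 + 71/161 + 90/161 + 1 = 53/23 ≈ 2.304 bits/symbol.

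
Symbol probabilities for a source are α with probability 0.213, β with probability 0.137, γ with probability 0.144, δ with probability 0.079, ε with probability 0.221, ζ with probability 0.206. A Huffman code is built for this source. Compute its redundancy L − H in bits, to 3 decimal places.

Entropy H = −Σ p log₂ p ≈ 2.5108 bits.
Huffman merges: 79/1000+137/1000→27/125; 18/125+103/500→7/20; 213/1000+27/125→429/1000; 221/1000+7/20→571/1000; 429/1000+571/1000→1. L = 1283/500 ≈ 2.5660.
L − H = 2.5660 − 2.5108 = 0.055 bits.

0.055 bits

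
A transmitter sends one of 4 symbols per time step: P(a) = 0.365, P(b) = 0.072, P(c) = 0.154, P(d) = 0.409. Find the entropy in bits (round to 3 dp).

1.747 bits

H = −Σ pᵢ log₂ pᵢ.
−0.365·log₂(0.365) = 0.5307
−0.072·log₂(0.072) = 0.2733
−0.154·log₂(0.154) = 0.4156
−0.409·log₂(0.409) = 0.5275
Sum ≈ 1.7472 → 1.747 bits.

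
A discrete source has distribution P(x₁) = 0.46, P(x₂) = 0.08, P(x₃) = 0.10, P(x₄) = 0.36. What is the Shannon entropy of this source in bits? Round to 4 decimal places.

H = −Σ pᵢ log₂ pᵢ.
−0.46·log₂(0.46) = 0.5153
−0.08·log₂(0.08) = 0.2915
−0.10·log₂(0.10) = 0.3322
−0.36·log₂(0.36) = 0.5306
Sum ≈ 1.6697 → 1.6697 bits.

1.6697 bits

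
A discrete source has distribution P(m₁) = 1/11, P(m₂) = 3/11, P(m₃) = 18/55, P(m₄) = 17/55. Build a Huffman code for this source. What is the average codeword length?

2 bits/symbol

Repeatedly combine the two least-probable nodes; the expected code length is the sum of the merged weights.
merge 1/11 + 3/11 → 4/11
merge 17/55 + 18/55 → 7/11
merge 4/11 + 7/11 → 1
L = 4/11 + 7/11 + 1 = 2 bits/symbol.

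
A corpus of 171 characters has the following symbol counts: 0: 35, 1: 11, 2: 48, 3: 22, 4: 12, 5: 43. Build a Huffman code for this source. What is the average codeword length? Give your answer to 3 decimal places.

Probabilities are the counts divided by 171.
Repeatedly combine the two least-probable nodes; the expected code length is the sum of the merged weights.
merge 11/171 + 4/57 → 23/171
merge 22/171 + 23/171 → 5/19
merge 35/171 + 43/171 → 26/57
merge 5/19 + 16/57 → 31/57
merge 26/57 + 31/57 → 1
L = 23/171 + 5/19 + 26/57 + 31/57 + 1 = 410/171 ≈ 2.398 bits/symbol.

2.398 bits/symbol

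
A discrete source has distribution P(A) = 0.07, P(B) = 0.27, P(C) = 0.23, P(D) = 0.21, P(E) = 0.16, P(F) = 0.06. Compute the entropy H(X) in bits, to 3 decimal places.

2.406 bits

H = −Σ pᵢ log₂ pᵢ.
−0.07·log₂(0.07) = 0.2686
−0.27·log₂(0.27) = 0.5100
−0.23·log₂(0.23) = 0.4877
−0.21·log₂(0.21) = 0.4728
−0.16·log₂(0.16) = 0.4230
−0.06·log₂(0.06) = 0.2435
Sum ≈ 2.4056 → 2.406 bits.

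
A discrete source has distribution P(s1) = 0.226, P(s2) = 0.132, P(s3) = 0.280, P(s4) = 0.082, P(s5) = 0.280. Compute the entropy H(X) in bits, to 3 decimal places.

2.195 bits

H = −Σ pᵢ log₂ pᵢ.
−0.226·log₂(0.226) = 0.4849
−0.132·log₂(0.132) = 0.3856
−0.280·log₂(0.280) = 0.5142
−0.082·log₂(0.082) = 0.2959
−0.280·log₂(0.280) = 0.5142
Sum ≈ 2.1948 → 2.195 bits.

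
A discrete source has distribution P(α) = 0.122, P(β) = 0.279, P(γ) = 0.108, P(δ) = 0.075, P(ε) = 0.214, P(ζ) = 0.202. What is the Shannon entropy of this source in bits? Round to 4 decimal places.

H = −Σ pᵢ log₂ pᵢ.
−0.122·log₂(0.122) = 0.3703
−0.279·log₂(0.279) = 0.5138
−0.108·log₂(0.108) = 0.3468
−0.075·log₂(0.075) = 0.2803
−0.214·log₂(0.214) = 0.4760
−0.202·log₂(0.202) = 0.4661
Sum ≈ 2.4533 → 2.4533 bits.

2.4533 bits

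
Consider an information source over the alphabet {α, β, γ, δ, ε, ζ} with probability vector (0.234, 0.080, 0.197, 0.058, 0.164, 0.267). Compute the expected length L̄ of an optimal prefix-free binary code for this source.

Repeatedly combine the two least-probable nodes; the expected code length is the sum of the merged weights.
merge 29/500 + 2/25 → 69/500
merge 69/500 + 41/250 → 151/500
merge 197/1000 + 117/500 → 431/1000
merge 267/1000 + 151/500 → 569/1000
merge 431/1000 + 569/1000 → 1
L = 69/500 + 151/500 + 431/1000 + 569/1000 + 1 = 61/25 = 2.44 bits/symbol.

2.44 bits/symbol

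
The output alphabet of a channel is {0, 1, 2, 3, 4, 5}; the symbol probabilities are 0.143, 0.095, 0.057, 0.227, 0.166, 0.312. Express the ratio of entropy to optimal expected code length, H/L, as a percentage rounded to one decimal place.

Entropy H = −Σ p log₂ p ≈ 2.3994 bits.
Huffman merges: 57/1000+19/200→19/125; 143/1000+19/125→59/200; 83/500+227/1000→393/1000; 59/200+39/125→607/1000; 393/1000+607/1000→1. L = 2447/1000 ≈ 2.4470.
Efficiency = H/L = 2.3994/2.4470 = 98.1%.

98.1%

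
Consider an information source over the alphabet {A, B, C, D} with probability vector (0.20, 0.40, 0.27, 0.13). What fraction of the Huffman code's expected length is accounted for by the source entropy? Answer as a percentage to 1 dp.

Entropy H = −Σ p log₂ p ≈ 1.8858 bits.
Huffman merges: 13/100+1/5→33/100; 27/100+33/100→3/5; 2/5+3/5→1. L = 193/100 ≈ 1.9300.
Efficiency = H/L = 1.8858/1.9300 = 97.7%.

97.7%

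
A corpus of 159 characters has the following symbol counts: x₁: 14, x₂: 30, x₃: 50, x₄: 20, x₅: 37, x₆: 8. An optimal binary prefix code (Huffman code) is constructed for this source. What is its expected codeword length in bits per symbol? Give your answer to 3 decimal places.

2.403 bits/symbol

Probabilities are the counts divided by 159.
Repeatedly combine the two least-probable nodes; the expected code length is the sum of the merged weights.
merge 8/159 + 14/159 → 22/159
merge 20/159 + 22/159 → 14/53
merge 10/53 + 37/159 → 67/159
merge 14/53 + 50/159 → 92/159
merge 67/159 + 92/159 → 1
L = 22/159 + 14/53 + 67/159 + 92/159 + 1 = 382/159 ≈ 2.403 bits/symbol.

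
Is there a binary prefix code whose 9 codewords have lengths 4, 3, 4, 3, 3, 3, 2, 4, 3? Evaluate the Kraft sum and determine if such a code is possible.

1.0625; no

With common denominator 2^4 = 16: Σ 2^(−ℓᵢ) = 1/16 + 2/16 + 1/16 + 2/16 + 2/16 + 2/16 + 4/16 + 1/16 + 2/16 = 17/16 = 1.0625.
Kraft's inequality requires Σ ≤ 1; here Σ = 1.0625 > 1, so no such prefix code exists.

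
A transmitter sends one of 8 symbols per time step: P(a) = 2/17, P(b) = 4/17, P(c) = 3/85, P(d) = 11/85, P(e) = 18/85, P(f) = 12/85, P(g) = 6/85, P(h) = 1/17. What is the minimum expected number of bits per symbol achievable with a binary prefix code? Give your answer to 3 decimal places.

Repeatedly combine the two least-probable nodes; the expected code length is the sum of the merged weights.
merge 3/85 + 1/17 → 8/85
merge 6/85 + 8/85 → 14/85
merge 2/17 + 11/85 → 21/85
merge 12/85 + 14/85 → 26/85
merge 18/85 + 4/17 → 38/85
merge 21/85 + 26/85 → 47/85
merge 38/85 + 47/85 → 1
L = 8/85 + 14/85 + 21/85 + 26/85 + 38/85 + 47/85 + 1 = 239/85 ≈ 2.812 bits/symbol.

2.812 bits/symbol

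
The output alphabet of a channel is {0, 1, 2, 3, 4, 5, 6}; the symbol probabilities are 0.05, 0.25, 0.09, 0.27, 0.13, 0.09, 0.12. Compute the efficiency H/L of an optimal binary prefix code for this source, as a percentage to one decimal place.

Entropy H = −Σ p log₂ p ≈ 2.6011 bits.
Huffman merges: 1/20+9/100→7/50; 9/100+3/25→21/100; 13/100+7/50→27/100; 21/100+1/4→23/50; 27/100+27/100→27/50; 23/50+27/50→1. L = 131/50 ≈ 2.6200.
Efficiency = H/L = 2.6011/2.6200 = 99.3%.

99.3%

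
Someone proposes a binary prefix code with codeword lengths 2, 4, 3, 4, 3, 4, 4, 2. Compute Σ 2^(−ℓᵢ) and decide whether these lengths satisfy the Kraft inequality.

With common denominator 2^4 = 16: Σ 2^(−ℓᵢ) = 4/16 + 1/16 + 2/16 + 1/16 + 2/16 + 1/16 + 1/16 + 4/16 = 16/16 = 1.
Kraft's inequality requires Σ ≤ 1; here Σ = 1 ≤ 1, so such a prefix code exists.

1; yes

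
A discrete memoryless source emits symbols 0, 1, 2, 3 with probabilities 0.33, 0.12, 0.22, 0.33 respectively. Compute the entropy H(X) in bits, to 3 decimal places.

H = −Σ pᵢ log₂ pᵢ.
−0.33·log₂(0.33) = 0.5278
−0.12·log₂(0.12) = 0.3671
−0.22·log₂(0.22) = 0.4806
−0.33·log₂(0.33) = 0.5278
Sum ≈ 1.9033 → 1.903 bits.

1.903 bits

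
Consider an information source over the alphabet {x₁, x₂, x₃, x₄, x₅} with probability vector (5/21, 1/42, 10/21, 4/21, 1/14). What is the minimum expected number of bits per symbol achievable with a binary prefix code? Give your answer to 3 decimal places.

Repeatedly combine the two least-probable nodes; the expected code length is the sum of the merged weights.
merge 1/42 + 1/14 → 2/21
merge 2/21 + 4/21 → 2/7
merge 5/21 + 2/7 → 11/21
merge 10/21 + 11/21 → 1
L = 2/21 + 2/7 + 11/21 + 1 = 40/21 ≈ 1.905 bits/symbol.

1.905 bits/symbol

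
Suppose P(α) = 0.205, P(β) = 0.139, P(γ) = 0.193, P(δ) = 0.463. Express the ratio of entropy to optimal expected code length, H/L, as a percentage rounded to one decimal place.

Entropy H = −Σ p log₂ p ≈ 1.8368 bits.
Huffman merges: 139/1000+193/1000→83/250; 41/200+83/250→537/1000; 463/1000+537/1000→1. L = 1869/1000 ≈ 1.8690.
Efficiency = H/L = 1.8368/1.8690 = 98.3%.

98.3%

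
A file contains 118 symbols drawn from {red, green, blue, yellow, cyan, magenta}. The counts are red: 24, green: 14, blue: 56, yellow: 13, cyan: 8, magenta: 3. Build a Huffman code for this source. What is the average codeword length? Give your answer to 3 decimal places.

Probabilities are the counts divided by 118.
Repeatedly combine the two least-probable nodes; the expected code length is the sum of the merged weights.
merge 3/118 + 4/59 → 11/118
merge 11/118 + 13/118 → 12/59
merge 7/59 + 12/59 → 19/59
merge 12/59 + 19/59 → 31/59
merge 28/59 + 31/59 → 1
L = 11/118 + 12/59 + 19/59 + 31/59 + 1 = 253/118 ≈ 2.144 bits/symbol.

2.144 bits/symbol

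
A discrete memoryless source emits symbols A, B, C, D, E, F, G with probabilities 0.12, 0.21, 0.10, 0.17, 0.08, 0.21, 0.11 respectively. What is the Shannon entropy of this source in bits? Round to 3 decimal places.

2.721 bits

H = −Σ pᵢ log₂ pᵢ.
−0.12·log₂(0.12) = 0.3671
−0.21·log₂(0.21) = 0.4728
−0.10·log₂(0.10) = 0.3322
−0.17·log₂(0.17) = 0.4346
−0.08·log₂(0.08) = 0.2915
−0.21·log₂(0.21) = 0.4728
−0.11·log₂(0.11) = 0.3503
Sum ≈ 2.7213 → 2.721 bits.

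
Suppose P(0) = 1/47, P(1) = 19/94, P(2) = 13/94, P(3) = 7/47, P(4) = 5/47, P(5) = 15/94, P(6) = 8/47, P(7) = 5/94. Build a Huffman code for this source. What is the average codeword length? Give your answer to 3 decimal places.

Repeatedly combine the two least-probable nodes; the expected code length is the sum of the merged weights.
merge 1/47 + 5/94 → 7/94
merge 7/94 + 5/47 → 17/94
merge 13/94 + 7/47 → 27/94
merge 15/94 + 8/47 → 31/94
merge 17/94 + 19/94 → 18/47
merge 27/94 + 31/94 → 29/47
merge 18/47 + 29/47 → 1
L = 7/94 + 17/94 + 27/94 + 31/94 + 18/47 + 29/47 + 1 = 135/47 ≈ 2.872 bits/symbol.

2.872 bits/symbol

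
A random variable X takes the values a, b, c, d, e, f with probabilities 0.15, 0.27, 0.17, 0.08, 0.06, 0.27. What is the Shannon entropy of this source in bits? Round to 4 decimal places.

2.4002 bits

H = −Σ pᵢ log₂ pᵢ.
−0.15·log₂(0.15) = 0.4105
−0.27·log₂(0.27) = 0.5100
−0.17·log₂(0.17) = 0.4346
−0.08·log₂(0.08) = 0.2915
−0.06·log₂(0.06) = 0.2435
−0.27·log₂(0.27) = 0.5100
Sum ≈ 2.4002 → 2.4002 bits.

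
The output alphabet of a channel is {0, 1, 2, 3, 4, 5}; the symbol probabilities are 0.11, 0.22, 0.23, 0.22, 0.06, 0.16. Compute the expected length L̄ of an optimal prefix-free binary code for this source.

Repeatedly combine the two least-probable nodes; the expected code length is the sum of the merged weights.
merge 3/50 + 11/100 → 17/100
merge 4/25 + 17/100 → 33/100
merge 11/50 + 11/50 → 11/25
merge 23/100 + 33/100 → 14/25
merge 11/25 + 14/25 → 1
L = 17/100 + 33/100 + 11/25 + 14/25 + 1 = 5/2 = 2.5 bits/symbol.

2.5 bits/symbol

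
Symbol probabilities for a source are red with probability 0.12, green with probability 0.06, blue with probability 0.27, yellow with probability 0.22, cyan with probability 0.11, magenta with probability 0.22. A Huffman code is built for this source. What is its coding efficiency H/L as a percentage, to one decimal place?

Entropy H = −Σ p log₂ p ≈ 2.4321 bits.
Huffman merges: 3/50+11/100→17/100; 3/25+17/100→29/100; 11/50+11/50→11/25; 27/100+29/100→14/25; 11/25+14/25→1. L = 123/50 ≈ 2.4600.
Efficiency = H/L = 2.4321/2.4600 = 98.9%.

98.9%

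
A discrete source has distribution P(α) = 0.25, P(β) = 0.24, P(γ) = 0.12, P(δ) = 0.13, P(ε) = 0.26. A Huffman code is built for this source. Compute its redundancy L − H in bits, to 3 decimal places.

Entropy H = −Σ p log₂ p ≈ 2.2491 bits.
Huffman merges: 3/25+13/100→1/4; 6/25+1/4→49/100; 1/4+13/50→51/100; 49/100+51/100→1. L = 9/4 ≈ 2.2500.
L − H = 2.2500 − 2.2491 = 0.001 bits.

0.001 bits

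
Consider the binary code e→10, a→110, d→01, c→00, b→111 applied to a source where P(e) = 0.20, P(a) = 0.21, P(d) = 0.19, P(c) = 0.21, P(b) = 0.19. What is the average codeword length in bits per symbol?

2.4 bits/symbol

L̄ = Σ pᵢ·ℓᵢ = 0.20·2 + 0.21·3 + 0.19·2 + 0.21·2 + 0.19·3 = 2.4 bits/symbol.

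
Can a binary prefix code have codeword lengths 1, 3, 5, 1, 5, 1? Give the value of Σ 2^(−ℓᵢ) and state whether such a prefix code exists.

With common denominator 2^5 = 32: Σ 2^(−ℓᵢ) = 16/32 + 4/32 + 1/32 + 16/32 + 1/32 + 16/32 = 54/32 = 1.6875.
Kraft's inequality requires Σ ≤ 1; here Σ = 1.6875 > 1, so no such prefix code exists.

1.6875; no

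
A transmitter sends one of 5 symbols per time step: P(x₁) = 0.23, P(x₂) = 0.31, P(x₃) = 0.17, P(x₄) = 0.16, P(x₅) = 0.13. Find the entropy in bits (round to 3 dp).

H = −Σ pᵢ log₂ pᵢ.
−0.23·log₂(0.23) = 0.4877
−0.31·log₂(0.31) = 0.5238
−0.17·log₂(0.17) = 0.4346
−0.16·log₂(0.16) = 0.4230
−0.13·log₂(0.13) = 0.3826
Sum ≈ 2.2517 → 2.252 bits.

2.252 bits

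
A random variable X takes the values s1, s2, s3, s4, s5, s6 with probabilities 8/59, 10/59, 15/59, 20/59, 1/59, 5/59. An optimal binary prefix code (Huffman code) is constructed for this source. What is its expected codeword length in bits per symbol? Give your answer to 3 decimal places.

Repeatedly combine the two least-probable nodes; the expected code length is the sum of the merged weights.
merge 1/59 + 5/59 → 6/59
merge 6/59 + 8/59 → 14/59
merge 10/59 + 14/59 → 24/59
merge 15/59 + 20/59 → 35/59
merge 24/59 + 35/59 → 1
L = 6/59 + 14/59 + 24/59 + 35/59 + 1 = 138/59 ≈ 2.339 bits/symbol.

2.339 bits/symbol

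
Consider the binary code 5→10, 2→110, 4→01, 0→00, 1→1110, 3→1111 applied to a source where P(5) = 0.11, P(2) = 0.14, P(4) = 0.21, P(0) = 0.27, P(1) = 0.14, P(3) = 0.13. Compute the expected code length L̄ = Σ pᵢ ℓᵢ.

L̄ = Σ pᵢ·ℓᵢ = 0.11·2 + 0.14·3 + 0.21·2 + 0.27·2 + 0.14·4 + 0.13·4 = 2.68 bits/symbol.

2.68 bits/symbol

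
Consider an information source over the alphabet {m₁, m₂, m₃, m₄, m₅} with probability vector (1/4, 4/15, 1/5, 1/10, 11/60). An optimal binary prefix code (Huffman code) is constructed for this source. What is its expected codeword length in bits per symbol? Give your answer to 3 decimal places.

Repeatedly combine the two least-probable nodes; the expected code length is the sum of the merged weights.
merge 1/10 + 11/60 → 17/60
merge 1/5 + 1/4 → 9/20
merge 4/15 + 17/60 → 11/20
merge 9/20 + 11/20 → 1
L = 17/60 + 9/20 + 11/20 + 1 = 137/60 ≈ 2.283 bits/symbol.

2.283 bits/symbol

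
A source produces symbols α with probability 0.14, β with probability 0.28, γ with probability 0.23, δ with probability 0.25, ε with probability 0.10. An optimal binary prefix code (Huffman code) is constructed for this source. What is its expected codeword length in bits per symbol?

2.24 bits/symbol

Repeatedly combine the two least-probable nodes; the expected code length is the sum of the merged weights.
merge 1/10 + 7/50 → 6/25
merge 23/100 + 6/25 → 47/100
merge 1/4 + 7/25 → 53/100
merge 47/100 + 53/100 → 1
L = 6/25 + 47/100 + 53/100 + 1 = 56/25 = 2.24 bits/symbol.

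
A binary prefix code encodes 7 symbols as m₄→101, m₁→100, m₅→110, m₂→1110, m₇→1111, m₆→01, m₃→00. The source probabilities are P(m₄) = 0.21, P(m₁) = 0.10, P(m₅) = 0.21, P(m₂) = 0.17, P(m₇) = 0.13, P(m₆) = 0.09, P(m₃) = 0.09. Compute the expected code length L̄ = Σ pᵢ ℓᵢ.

L̄ = Σ pᵢ·ℓᵢ = 0.21·3 + 0.10·3 + 0.21·3 + 0.17·4 + 0.13·4 + 0.09·2 + 0.09·2 = 3.12 bits/symbol.

3.12 bits/symbol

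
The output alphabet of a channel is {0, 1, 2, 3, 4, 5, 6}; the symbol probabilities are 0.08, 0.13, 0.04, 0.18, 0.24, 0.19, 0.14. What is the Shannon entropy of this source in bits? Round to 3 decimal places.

H = −Σ pᵢ log₂ pᵢ.
−0.08·log₂(0.08) = 0.2915
−0.13·log₂(0.13) = 0.3826
−0.04·log₂(0.04) = 0.1858
−0.18·log₂(0.18) = 0.4453
−0.24·log₂(0.24) = 0.4941
−0.19·log₂(0.19) = 0.4552
−0.14·log₂(0.14) = 0.3971
Sum ≈ 2.6517 → 2.652 bits.

2.652 bits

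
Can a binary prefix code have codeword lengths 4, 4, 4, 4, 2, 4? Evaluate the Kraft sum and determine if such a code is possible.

With common denominator 2^4 = 16: Σ 2^(−ℓᵢ) = 1/16 + 1/16 + 1/16 + 1/16 + 4/16 + 1/16 = 9/16 = 0.5625.
Kraft's inequality requires Σ ≤ 1; here Σ = 0.5625 ≤ 1, so such a prefix code exists.

0.5625; yes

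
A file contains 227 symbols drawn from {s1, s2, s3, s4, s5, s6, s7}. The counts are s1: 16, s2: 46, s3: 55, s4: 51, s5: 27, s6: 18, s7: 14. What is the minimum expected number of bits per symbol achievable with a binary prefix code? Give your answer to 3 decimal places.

Probabilities are the counts divided by 227.
Repeatedly combine the two least-probable nodes; the expected code length is the sum of the merged weights.
merge 14/227 + 16/227 → 30/227
merge 18/227 + 27/227 → 45/227
merge 30/227 + 45/227 → 75/227
merge 46/227 + 51/227 → 97/227
merge 55/227 + 75/227 → 130/227
merge 97/227 + 130/227 → 1
L = 30/227 + 45/227 + 75/227 + 97/227 + 130/227 + 1 = 604/227 ≈ 2.661 bits/symbol.

2.661 bits/symbol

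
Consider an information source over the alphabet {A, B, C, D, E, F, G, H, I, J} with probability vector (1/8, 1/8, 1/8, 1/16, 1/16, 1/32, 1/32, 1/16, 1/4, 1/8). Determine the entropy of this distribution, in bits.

3.0625 bits

Each probability is a power of 1/2, so log₂(1/p) is an integer.
H = Σ p·log₂(1/p) = 1/8·3 + 1/8·3 + 1/8·3 + 1/16·4 + 1/16·4 + 1/32·5 + 1/32·5 + 1/16·4 + 1/4·2 + 1/8·3 = 3.0625 bits.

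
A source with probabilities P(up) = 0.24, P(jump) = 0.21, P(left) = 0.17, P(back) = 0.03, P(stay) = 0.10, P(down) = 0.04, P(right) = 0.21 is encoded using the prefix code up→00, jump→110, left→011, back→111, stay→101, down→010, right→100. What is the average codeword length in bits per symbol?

L̄ = Σ pᵢ·ℓᵢ = 0.24·2 + 0.21·3 + 0.17·3 + 0.03·3 + 0.10·3 + 0.04·3 + 0.21·3 = 2.76 bits/symbol.

2.76 bits/symbol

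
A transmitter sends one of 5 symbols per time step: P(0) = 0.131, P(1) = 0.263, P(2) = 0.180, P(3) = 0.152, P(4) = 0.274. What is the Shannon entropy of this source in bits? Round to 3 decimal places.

H = −Σ pᵢ log₂ pᵢ.
−0.131·log₂(0.131) = 0.3841
−0.263·log₂(0.263) = 0.5068
−0.180·log₂(0.180) = 0.4453
−0.152·log₂(0.152) = 0.4131
−0.274·log₂(0.274) = 0.5118
Sum ≈ 2.2611 → 2.261 bits.

2.261 bits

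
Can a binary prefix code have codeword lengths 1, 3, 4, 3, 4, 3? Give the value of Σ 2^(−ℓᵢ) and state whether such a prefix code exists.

1; yes

With common denominator 2^4 = 16: Σ 2^(−ℓᵢ) = 8/16 + 2/16 + 1/16 + 2/16 + 1/16 + 2/16 = 16/16 = 1.
Kraft's inequality requires Σ ≤ 1; here Σ = 1 ≤ 1, so such a prefix code exists.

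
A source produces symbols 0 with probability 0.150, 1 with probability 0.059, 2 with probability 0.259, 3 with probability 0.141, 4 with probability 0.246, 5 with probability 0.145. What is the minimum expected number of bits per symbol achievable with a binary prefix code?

Repeatedly combine the two least-probable nodes; the expected code length is the sum of the merged weights.
merge 59/1000 + 141/1000 → 1/5
merge 29/200 + 3/20 → 59/200
merge 1/5 + 123/500 → 223/500
merge 259/1000 + 59/200 → 277/500
merge 223/500 + 277/500 → 1
L = 1/5 + 59/200 + 223/500 + 277/500 + 1 = 499/200 = 2.495 bits/symbol.

2.495 bits/symbol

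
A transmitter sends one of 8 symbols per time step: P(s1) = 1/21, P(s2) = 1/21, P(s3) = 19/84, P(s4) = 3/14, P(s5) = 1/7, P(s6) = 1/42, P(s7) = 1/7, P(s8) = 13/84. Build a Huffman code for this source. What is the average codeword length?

Repeatedly combine the two least-probable nodes; the expected code length is the sum of the merged weights.
merge 1/42 + 1/21 → 1/14
merge 1/21 + 1/14 → 5/42
merge 5/42 + 1/7 → 11/42
merge 1/7 + 13/84 → 25/84
merge 3/14 + 19/84 → 37/84
merge 11/42 + 25/84 → 47/84
merge 37/84 + 47/84 → 1
L = 1/14 + 5/42 + 11/42 + 25/84 + 37/84 + 47/84 + 1 = 11/4 = 2.75 bits/symbol.

2.75 bits/symbol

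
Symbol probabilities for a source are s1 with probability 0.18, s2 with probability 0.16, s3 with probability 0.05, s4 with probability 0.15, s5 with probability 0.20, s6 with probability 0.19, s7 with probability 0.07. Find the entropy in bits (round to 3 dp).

2.683 bits

H = −Σ pᵢ log₂ pᵢ.
−0.18·log₂(0.18) = 0.4453
−0.16·log₂(0.16) = 0.4230
−0.05·log₂(0.05) = 0.2161
−0.15·log₂(0.15) = 0.4105
−0.20·log₂(0.20) = 0.4644
−0.19·log₂(0.19) = 0.4552
−0.07·log₂(0.07) = 0.2686
Sum ≈ 2.6831 → 2.683 bits.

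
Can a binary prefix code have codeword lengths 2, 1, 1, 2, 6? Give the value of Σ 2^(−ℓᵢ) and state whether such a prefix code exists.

With common denominator 2^6 = 64: Σ 2^(−ℓᵢ) = 16/64 + 32/64 + 32/64 + 16/64 + 1/64 = 97/64 = 1.515625.
Kraft's inequality requires Σ ≤ 1; here Σ = 1.515625 > 1, so no such prefix code exists.

1.515625; no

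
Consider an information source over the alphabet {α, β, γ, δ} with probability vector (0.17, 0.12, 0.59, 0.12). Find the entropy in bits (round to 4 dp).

H = −Σ pᵢ log₂ pᵢ.
−0.17·log₂(0.17) = 0.4346
−0.12·log₂(0.12) = 0.3671
−0.59·log₂(0.59) = 0.4491
−0.12·log₂(0.12) = 0.3671
Sum ≈ 1.6178 → 1.6178 bits.

1.6178 bits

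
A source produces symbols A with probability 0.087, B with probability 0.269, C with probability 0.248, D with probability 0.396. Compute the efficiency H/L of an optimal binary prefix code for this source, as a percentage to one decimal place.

95.1%

Entropy H = −Σ p log₂ p ≈ 1.8442 bits.
Huffman merges: 87/1000+31/125→67/200; 269/1000+67/200→151/250; 99/250+151/250→1. L = 1939/1000 ≈ 1.9390.
Efficiency = H/L = 1.8442/1.9390 = 95.1%.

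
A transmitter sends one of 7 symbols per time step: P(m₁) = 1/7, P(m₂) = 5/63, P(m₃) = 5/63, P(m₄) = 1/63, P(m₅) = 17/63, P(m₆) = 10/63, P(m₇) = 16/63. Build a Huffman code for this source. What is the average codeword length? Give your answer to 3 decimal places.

2.571 bits/symbol

Repeatedly combine the two least-probable nodes; the expected code length is the sum of the merged weights.
merge 1/63 + 5/63 → 2/21
merge 5/63 + 2/21 → 11/63
merge 1/7 + 10/63 → 19/63
merge 11/63 + 16/63 → 3/7
merge 17/63 + 19/63 → 4/7
merge 3/7 + 4/7 → 1
L = 2/21 + 11/63 + 19/63 + 3/7 + 4/7 + 1 = 18/7 ≈ 2.571 bits/symbol.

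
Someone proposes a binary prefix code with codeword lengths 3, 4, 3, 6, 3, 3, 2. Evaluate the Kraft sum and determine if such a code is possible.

0.828125; yes

With common denominator 2^6 = 64: Σ 2^(−ℓᵢ) = 8/64 + 4/64 + 8/64 + 1/64 + 8/64 + 8/64 + 16/64 = 53/64 = 0.828125.
Kraft's inequality requires Σ ≤ 1; here Σ = 0.828125 ≤ 1, so such a prefix code exists.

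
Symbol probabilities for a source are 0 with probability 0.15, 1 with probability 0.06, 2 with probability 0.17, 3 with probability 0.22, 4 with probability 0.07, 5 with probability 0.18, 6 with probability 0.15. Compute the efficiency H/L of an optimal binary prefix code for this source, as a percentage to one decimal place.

Entropy H = −Σ p log₂ p ≈ 2.6936 bits.
Huffman merges: 3/50+7/100→13/100; 13/100+3/20→7/25; 3/20+17/100→8/25; 9/50+11/50→2/5; 7/25+8/25→3/5; 2/5+3/5→1. L = 273/100 ≈ 2.7300.
Efficiency = H/L = 2.6936/2.7300 = 98.7%.

98.7%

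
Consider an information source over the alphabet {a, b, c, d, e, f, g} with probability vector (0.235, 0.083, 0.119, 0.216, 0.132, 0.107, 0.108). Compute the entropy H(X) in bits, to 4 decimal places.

2.7094 bits

H = −Σ pᵢ log₂ pᵢ.
−0.235·log₂(0.235) = 0.4910
−0.083·log₂(0.083) = 0.2980
−0.119·log₂(0.119) = 0.3654
−0.216·log₂(0.216) = 0.4776
−0.132·log₂(0.132) = 0.3856
−0.107·log₂(0.107) = 0.3450
−0.108·log₂(0.108) = 0.3468
Sum ≈ 2.7094 → 2.7094 bits.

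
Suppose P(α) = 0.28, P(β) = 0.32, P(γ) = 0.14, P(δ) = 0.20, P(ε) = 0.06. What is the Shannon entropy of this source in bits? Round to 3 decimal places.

2.145 bits

H = −Σ pᵢ log₂ pᵢ.
−0.28·log₂(0.28) = 0.5142
−0.32·log₂(0.32) = 0.5260
−0.14·log₂(0.14) = 0.3971
−0.20·log₂(0.20) = 0.4644
−0.06·log₂(0.06) = 0.2435
Sum ≈ 2.1453 → 2.145 bits.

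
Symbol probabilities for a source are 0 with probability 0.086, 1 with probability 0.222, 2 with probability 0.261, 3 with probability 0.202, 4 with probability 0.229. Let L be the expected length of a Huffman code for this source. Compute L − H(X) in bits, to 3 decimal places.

0.043 bits

Entropy H = −Σ p log₂ p ≈ 2.2453 bits.
Huffman merges: 43/500+101/500→36/125; 111/500+229/1000→451/1000; 261/1000+36/125→549/1000; 451/1000+549/1000→1. L = 286/125 ≈ 2.2880.
L − H = 2.2880 − 2.2453 = 0.043 bits.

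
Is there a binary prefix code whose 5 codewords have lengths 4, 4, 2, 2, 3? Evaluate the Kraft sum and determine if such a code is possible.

With common denominator 2^4 = 16: Σ 2^(−ℓᵢ) = 1/16 + 1/16 + 4/16 + 4/16 + 2/16 = 12/16 = 0.75.
Kraft's inequality requires Σ ≤ 1; here Σ = 0.75 ≤ 1, so such a prefix code exists.

0.75; yes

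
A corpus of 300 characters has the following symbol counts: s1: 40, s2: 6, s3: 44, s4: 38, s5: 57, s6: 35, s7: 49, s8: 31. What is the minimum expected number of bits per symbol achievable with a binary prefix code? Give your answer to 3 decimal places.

2.933 bits/symbol

Probabilities are the counts divided by 300.
Repeatedly combine the two least-probable nodes; the expected code length is the sum of the merged weights.
merge 1/50 + 31/300 → 37/300
merge 7/60 + 37/300 → 6/25
merge 19/150 + 2/15 → 13/50
merge 11/75 + 49/300 → 31/100
merge 19/100 + 6/25 → 43/100
merge 13/50 + 31/100 → 57/100
merge 43/100 + 57/100 → 1
L = 37/300 + 6/25 + 13/50 + 31/100 + 43/100 + 57/100 + 1 = 44/15 ≈ 2.933 bits/symbol.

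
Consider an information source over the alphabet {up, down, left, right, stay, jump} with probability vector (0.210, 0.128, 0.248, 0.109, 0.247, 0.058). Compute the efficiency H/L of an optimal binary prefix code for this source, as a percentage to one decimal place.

Entropy H = −Σ p log₂ p ≈ 2.4364 bits.
Huffman merges: 29/500+109/1000→167/1000; 16/125+167/1000→59/200; 21/100+247/1000→457/1000; 31/125+59/200→543/1000; 457/1000+543/1000→1. L = 1231/500 ≈ 2.4620.
Efficiency = H/L = 2.4364/2.4620 = 99.0%.

99.0%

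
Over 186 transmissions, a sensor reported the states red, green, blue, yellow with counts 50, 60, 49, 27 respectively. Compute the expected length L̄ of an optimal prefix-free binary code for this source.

Probabilities are the counts divided by 186.
Repeatedly combine the two least-probable nodes; the expected code length is the sum of the merged weights.
merge 9/62 + 49/186 → 38/93
merge 25/93 + 10/31 → 55/93
merge 38/93 + 55/93 → 1
L = 38/93 + 55/93 + 1 = 2 bits/symbol.

2 bits/symbol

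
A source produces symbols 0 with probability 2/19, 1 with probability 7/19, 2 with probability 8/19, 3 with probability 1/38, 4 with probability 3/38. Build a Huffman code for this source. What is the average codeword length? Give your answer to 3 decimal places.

1.895 bits/symbol

Repeatedly combine the two least-probable nodes; the expected code length is the sum of the merged weights.
merge 1/38 + 3/38 → 2/19
merge 2/19 + 2/19 → 4/19
merge 4/19 + 7/19 → 11/19
merge 8/19 + 11/19 → 1
L = 2/19 + 4/19 + 11/19 + 1 = 36/19 ≈ 1.895 bits/symbol.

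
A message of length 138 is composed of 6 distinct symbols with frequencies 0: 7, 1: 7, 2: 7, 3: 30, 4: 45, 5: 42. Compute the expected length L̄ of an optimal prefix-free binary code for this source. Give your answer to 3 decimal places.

2.254 bits/symbol

Probabilities are the counts divided by 138.
Repeatedly combine the two least-probable nodes; the expected code length is the sum of the merged weights.
merge 7/138 + 7/138 → 7/69
merge 7/138 + 7/69 → 7/46
merge 7/46 + 5/23 → 17/46
merge 7/23 + 15/46 → 29/46
merge 17/46 + 29/46 → 1
L = 7/69 + 7/46 + 17/46 + 29/46 + 1 = 311/138 ≈ 2.254 bits/symbol.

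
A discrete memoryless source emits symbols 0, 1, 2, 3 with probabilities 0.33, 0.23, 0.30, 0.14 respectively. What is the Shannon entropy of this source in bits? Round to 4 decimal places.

H = −Σ pᵢ log₂ pᵢ.
−0.33·log₂(0.33) = 0.5278
−0.23·log₂(0.23) = 0.4877
−0.30·log₂(0.30) = 0.5211
−0.14·log₂(0.14) = 0.3971
Sum ≈ 1.9337 → 1.9337 bits.

1.9337 bits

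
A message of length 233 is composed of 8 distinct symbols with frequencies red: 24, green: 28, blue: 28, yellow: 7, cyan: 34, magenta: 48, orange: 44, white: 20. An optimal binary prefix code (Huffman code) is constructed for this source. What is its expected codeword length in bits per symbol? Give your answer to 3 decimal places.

Probabilities are the counts divided by 233.
Repeatedly combine the two least-probable nodes; the expected code length is the sum of the merged weights.
merge 7/233 + 20/233 → 27/233
merge 24/233 + 27/233 → 51/233
merge 28/233 + 28/233 → 56/233
merge 34/233 + 44/233 → 78/233
merge 48/233 + 51/233 → 99/233
merge 56/233 + 78/233 → 134/233
merge 99/233 + 134/233 → 1
L = 27/233 + 51/233 + 56/233 + 78/233 + 99/233 + 134/233 + 1 = 678/233 ≈ 2.910 bits/symbol.

2.910 bits/symbol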